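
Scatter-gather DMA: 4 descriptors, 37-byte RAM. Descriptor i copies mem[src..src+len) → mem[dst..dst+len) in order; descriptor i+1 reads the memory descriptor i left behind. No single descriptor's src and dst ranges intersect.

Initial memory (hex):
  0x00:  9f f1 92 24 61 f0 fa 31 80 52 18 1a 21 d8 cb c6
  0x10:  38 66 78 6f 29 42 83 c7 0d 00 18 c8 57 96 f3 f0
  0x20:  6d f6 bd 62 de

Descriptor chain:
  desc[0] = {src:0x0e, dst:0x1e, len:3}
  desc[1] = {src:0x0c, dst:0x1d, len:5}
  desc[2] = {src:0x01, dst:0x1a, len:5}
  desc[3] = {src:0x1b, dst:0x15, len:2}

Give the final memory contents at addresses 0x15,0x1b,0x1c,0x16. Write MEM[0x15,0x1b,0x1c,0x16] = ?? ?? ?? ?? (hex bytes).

MEM[0x15,0x1b,0x1c,0x16] = 92 92 24 24

[0] 0x0e->0x1e len=3 : cb c6 38
[1] 0x0c->0x1d len=5 : 21 d8 cb c6 38
[2] 0x01->0x1a len=5 : f1 92 24 61 f0
[3] 0x1b->0x15 len=2 : 92 24
query mem[0x15]=0x92, mem[0x1b]=0x92, mem[0x1c]=0x24, mem[0x16]=0x24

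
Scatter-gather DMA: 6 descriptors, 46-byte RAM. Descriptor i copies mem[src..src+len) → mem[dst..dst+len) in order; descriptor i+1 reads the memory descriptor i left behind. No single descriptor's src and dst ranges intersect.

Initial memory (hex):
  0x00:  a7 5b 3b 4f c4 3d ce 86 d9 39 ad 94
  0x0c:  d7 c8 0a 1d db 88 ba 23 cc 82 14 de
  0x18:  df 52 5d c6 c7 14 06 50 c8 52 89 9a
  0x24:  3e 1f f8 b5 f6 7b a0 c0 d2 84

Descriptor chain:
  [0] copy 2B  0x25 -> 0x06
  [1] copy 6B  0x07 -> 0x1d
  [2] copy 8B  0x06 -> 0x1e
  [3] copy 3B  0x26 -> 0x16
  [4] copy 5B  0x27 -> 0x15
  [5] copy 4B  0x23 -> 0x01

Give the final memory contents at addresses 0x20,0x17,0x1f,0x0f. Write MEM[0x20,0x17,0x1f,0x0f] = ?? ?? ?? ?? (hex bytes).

MEM[0x20,0x17,0x1f,0x0f] = d9 7b f8 1d

  after D0: wrote 2B at 0x06 = 1ff8
  after D1: wrote 6B at 0x1d = f8d939ad94d7
  after D2: wrote 8B at 0x1e = 1ff8d939ad94d7c8
  after D3: wrote 3B at 0x16 = f8b5f6
  after D4: wrote 5B at 0x15 = b5f67ba0c0
  after D5: wrote 4B at 0x01 = 94d7c8f8
query mem[0x20]=0xd9, mem[0x17]=0x7b, mem[0x1f]=0xf8, mem[0x0f]=0x1d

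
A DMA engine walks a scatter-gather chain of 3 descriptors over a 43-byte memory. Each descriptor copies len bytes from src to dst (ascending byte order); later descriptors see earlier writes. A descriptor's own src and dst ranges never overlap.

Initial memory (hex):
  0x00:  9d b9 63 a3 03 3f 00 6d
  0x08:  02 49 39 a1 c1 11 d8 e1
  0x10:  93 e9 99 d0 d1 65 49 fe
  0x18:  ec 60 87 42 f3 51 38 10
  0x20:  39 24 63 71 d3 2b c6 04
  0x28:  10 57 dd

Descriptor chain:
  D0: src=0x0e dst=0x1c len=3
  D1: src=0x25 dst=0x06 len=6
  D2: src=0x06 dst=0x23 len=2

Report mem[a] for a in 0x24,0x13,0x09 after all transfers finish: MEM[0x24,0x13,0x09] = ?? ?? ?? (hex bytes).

  after D0: wrote 3B at 0x1c = d8e193
  after D1: wrote 6B at 0x06 = 2bc6041057dd
  after D2: wrote 2B at 0x23 = 2bc6
query mem[0x24]=0xc6, mem[0x13]=0xd0, mem[0x09]=0x10

MEM[0x24,0x13,0x09] = c6 d0 10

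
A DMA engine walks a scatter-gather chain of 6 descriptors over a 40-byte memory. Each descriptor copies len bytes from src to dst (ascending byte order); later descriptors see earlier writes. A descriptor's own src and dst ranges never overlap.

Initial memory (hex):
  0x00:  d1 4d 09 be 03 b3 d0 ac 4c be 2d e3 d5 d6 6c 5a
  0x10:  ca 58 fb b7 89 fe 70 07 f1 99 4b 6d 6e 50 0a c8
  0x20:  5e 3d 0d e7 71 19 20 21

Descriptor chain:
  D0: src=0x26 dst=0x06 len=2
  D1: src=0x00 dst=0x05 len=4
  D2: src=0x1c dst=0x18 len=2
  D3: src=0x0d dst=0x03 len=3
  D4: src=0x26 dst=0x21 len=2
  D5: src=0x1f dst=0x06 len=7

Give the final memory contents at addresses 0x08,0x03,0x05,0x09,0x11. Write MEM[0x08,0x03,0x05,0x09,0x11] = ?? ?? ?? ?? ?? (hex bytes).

  after D0: wrote 2B at 0x06 = 2021
  after D1: wrote 4B at 0x05 = d14d09be
  after D2: wrote 2B at 0x18 = 6e50
  after D3: wrote 3B at 0x03 = d66c5a
  after D4: wrote 2B at 0x21 = 2021
  after D5: wrote 7B at 0x06 = c85e2021e77119
query mem[0x08]=0x20, mem[0x03]=0xd6, mem[0x05]=0x5a, mem[0x09]=0x21, mem[0x11]=0x58

MEM[0x08,0x03,0x05,0x09,0x11] = 20 d6 5a 21 58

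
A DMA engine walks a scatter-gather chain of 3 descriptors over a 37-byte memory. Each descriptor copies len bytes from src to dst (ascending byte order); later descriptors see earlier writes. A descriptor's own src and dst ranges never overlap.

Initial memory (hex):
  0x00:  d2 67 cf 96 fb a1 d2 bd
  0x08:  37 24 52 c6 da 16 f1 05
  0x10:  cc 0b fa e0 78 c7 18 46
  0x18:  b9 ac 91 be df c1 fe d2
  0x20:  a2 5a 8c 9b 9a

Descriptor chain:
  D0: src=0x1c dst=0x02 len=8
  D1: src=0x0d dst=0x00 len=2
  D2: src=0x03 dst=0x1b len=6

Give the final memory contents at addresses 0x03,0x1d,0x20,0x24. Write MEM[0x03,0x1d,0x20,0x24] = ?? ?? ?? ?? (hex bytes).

MEM[0x03,0x1d,0x20,0x24] = c1 d2 8c 9a

#0 dst[0x02+8] := {0xdf,0xc1,0xfe,0xd2,0xa2,0x5a,0x8c,0x9b}
#1 dst[0x00+2] := {0x16,0xf1}
#2 dst[0x1b+6] := {0xc1,0xfe,0xd2,0xa2,0x5a,0x8c}
query mem[0x03]=0xc1, mem[0x1d]=0xd2, mem[0x20]=0x8c, mem[0x24]=0x9a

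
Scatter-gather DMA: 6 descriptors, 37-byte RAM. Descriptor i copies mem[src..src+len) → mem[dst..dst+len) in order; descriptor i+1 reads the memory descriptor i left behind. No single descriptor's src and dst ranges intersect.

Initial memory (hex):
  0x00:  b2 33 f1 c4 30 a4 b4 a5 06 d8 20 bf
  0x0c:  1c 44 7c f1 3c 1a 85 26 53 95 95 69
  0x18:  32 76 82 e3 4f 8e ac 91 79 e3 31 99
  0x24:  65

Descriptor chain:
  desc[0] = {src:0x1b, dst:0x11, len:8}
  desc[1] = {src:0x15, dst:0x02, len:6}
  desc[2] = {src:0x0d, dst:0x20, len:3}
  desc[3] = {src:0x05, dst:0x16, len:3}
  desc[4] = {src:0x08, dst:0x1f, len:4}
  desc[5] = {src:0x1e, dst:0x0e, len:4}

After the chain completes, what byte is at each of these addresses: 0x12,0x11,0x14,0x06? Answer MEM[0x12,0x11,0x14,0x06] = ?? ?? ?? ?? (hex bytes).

MEM[0x12,0x11,0x14,0x06] = 4f 20 ac 76

D0: mem[0x11..0x18] <- [e3 4f 8e ac 91 79 e3 31]
D1: mem[0x02..0x07] <- [91 79 e3 31 76 82]
D2: mem[0x20..0x22] <- [44 7c f1]
D3: mem[0x16..0x18] <- [31 76 82]
D4: mem[0x1f..0x22] <- [06 d8 20 bf]
D5: mem[0x0e..0x11] <- [ac 06 d8 20]
query mem[0x12]=0x4f, mem[0x11]=0x20, mem[0x14]=0xac, mem[0x06]=0x76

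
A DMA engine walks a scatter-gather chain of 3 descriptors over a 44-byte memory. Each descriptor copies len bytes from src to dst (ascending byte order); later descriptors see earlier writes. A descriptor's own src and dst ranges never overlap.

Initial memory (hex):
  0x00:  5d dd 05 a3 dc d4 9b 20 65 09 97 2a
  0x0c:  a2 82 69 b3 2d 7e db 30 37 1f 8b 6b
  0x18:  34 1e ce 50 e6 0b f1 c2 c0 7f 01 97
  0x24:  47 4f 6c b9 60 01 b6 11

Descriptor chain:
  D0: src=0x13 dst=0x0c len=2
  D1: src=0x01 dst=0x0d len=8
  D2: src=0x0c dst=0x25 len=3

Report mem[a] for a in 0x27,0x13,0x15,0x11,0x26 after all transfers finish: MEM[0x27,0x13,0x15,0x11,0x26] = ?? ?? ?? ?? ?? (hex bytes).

  after D0: wrote 2B at 0x0c = 3037
  after D1: wrote 8B at 0x0d = dd05a3dcd49b2065
  after D2: wrote 3B at 0x25 = 30dd05
query mem[0x27]=0x05, mem[0x13]=0x20, mem[0x15]=0x1f, mem[0x11]=0xd4, mem[0x26]=0xdd

MEM[0x27,0x13,0x15,0x11,0x26] = 05 20 1f d4 dd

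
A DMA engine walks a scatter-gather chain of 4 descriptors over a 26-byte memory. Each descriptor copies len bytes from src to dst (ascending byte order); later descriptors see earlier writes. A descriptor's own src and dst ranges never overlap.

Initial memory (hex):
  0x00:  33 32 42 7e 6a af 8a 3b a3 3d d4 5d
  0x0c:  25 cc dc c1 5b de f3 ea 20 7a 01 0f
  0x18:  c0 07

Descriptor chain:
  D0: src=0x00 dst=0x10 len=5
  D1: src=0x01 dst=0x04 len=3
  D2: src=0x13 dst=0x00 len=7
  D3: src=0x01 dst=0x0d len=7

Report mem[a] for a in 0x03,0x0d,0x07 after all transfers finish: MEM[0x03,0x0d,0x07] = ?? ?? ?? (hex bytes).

D0: mem[0x10..0x14] <- [33 32 42 7e 6a]
D1: mem[0x04..0x06] <- [32 42 7e]
D2: mem[0x00..0x06] <- [7e 6a 7a 01 0f c0 07]
D3: mem[0x0d..0x13] <- [6a 7a 01 0f c0 07 3b]
query mem[0x03]=0x01, mem[0x0d]=0x6a, mem[0x07]=0x3b

MEM[0x03,0x0d,0x07] = 01 6a 3b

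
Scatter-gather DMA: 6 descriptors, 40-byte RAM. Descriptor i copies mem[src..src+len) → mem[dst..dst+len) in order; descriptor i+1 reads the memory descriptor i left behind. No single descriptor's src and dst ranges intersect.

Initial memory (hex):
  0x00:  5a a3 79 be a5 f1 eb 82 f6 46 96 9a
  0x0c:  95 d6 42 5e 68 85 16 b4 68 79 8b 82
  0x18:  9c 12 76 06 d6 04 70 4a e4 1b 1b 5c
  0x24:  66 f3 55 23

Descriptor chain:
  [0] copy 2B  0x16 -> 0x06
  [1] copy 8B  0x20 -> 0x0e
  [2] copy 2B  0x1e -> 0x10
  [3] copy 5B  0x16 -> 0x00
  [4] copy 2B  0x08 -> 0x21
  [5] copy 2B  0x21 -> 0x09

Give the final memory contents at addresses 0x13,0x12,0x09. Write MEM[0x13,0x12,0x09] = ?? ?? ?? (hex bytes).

MEM[0x13,0x12,0x09] = f3 66 f6

[0] 0x16->0x06 len=2 : 8b 82
[1] 0x20->0x0e len=8 : e4 1b 1b 5c 66 f3 55 23
[2] 0x1e->0x10 len=2 : 70 4a
[3] 0x16->0x00 len=5 : 8b 82 9c 12 76
[4] 0x08->0x21 len=2 : f6 46
[5] 0x21->0x09 len=2 : f6 46
query mem[0x13]=0xf3, mem[0x12]=0x66, mem[0x09]=0xf6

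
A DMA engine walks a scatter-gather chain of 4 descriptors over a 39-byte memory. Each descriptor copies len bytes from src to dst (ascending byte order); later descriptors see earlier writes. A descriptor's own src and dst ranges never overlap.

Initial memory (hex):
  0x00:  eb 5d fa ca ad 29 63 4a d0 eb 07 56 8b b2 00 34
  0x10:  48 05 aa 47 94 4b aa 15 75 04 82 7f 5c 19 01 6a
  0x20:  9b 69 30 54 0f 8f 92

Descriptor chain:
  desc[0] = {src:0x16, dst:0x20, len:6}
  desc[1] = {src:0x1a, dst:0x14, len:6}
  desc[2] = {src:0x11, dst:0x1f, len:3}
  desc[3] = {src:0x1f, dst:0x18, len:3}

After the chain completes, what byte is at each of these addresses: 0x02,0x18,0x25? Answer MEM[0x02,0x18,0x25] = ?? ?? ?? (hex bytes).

[0] 0x16->0x20 len=6 : aa 15 75 04 82 7f
[1] 0x1a->0x14 len=6 : 82 7f 5c 19 01 6a
[2] 0x11->0x1f len=3 : 05 aa 47
[3] 0x1f->0x18 len=3 : 05 aa 47
query mem[0x02]=0xfa, mem[0x18]=0x05, mem[0x25]=0x7f

MEM[0x02,0x18,0x25] = fa 05 7f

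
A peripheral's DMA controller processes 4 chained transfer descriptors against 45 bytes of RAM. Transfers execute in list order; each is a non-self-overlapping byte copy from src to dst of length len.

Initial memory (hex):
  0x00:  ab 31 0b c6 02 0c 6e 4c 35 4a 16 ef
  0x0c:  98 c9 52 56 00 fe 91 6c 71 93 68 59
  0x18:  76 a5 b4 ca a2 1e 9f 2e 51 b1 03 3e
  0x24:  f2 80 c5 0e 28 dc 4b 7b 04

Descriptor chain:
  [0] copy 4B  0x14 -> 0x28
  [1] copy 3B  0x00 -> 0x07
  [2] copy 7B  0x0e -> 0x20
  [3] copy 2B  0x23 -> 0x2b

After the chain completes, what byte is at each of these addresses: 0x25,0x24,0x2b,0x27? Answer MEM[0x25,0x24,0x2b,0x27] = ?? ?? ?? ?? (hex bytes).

MEM[0x25,0x24,0x2b,0x27] = 6c 91 fe 0e

#0 dst[0x28+4] := {0x71,0x93,0x68,0x59}
#1 dst[0x07+3] := {0xab,0x31,0x0b}
#2 dst[0x20+7] := {0x52,0x56,0x00,0xfe,0x91,0x6c,0x71}
#3 dst[0x2b+2] := {0xfe,0x91}
query mem[0x25]=0x6c, mem[0x24]=0x91, mem[0x2b]=0xfe, mem[0x27]=0x0e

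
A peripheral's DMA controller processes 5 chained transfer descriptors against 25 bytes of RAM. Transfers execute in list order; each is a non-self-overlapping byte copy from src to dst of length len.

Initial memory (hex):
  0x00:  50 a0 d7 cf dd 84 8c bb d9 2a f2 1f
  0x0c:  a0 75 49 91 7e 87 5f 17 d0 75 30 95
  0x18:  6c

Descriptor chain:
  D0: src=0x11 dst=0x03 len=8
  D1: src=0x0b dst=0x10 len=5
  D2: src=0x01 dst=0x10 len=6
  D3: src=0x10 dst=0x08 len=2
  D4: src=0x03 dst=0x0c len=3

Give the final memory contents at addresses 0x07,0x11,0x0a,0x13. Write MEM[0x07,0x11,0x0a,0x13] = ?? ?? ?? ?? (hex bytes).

D0: mem[0x03..0x0a] <- [87 5f 17 d0 75 30 95 6c]
D1: mem[0x10..0x14] <- [1f a0 75 49 91]
D2: mem[0x10..0x15] <- [a0 d7 87 5f 17 d0]
D3: mem[0x08..0x09] <- [a0 d7]
D4: mem[0x0c..0x0e] <- [87 5f 17]
query mem[0x07]=0x75, mem[0x11]=0xd7, mem[0x0a]=0x6c, mem[0x13]=0x5f

MEM[0x07,0x11,0x0a,0x13] = 75 d7 6c 5f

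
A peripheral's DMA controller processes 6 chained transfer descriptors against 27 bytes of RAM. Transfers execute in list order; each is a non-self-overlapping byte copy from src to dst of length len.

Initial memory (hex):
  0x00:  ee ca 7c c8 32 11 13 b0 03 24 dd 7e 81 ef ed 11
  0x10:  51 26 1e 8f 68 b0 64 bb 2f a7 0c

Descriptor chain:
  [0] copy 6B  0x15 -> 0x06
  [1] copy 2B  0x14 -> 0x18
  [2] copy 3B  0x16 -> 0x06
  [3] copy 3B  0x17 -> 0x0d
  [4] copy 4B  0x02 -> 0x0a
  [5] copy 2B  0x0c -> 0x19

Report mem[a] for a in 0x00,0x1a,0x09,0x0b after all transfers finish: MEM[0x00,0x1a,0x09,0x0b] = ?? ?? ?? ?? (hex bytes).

D0: mem[0x06..0x0b] <- [b0 64 bb 2f a7 0c]
D1: mem[0x18..0x19] <- [68 b0]
D2: mem[0x06..0x08] <- [64 bb 68]
D3: mem[0x0d..0x0f] <- [bb 68 b0]
D4: mem[0x0a..0x0d] <- [7c c8 32 11]
D5: mem[0x19..0x1a] <- [32 11]
query mem[0x00]=0xee, mem[0x1a]=0x11, mem[0x09]=0x2f, mem[0x0b]=0xc8

MEM[0x00,0x1a,0x09,0x0b] = ee 11 2f c8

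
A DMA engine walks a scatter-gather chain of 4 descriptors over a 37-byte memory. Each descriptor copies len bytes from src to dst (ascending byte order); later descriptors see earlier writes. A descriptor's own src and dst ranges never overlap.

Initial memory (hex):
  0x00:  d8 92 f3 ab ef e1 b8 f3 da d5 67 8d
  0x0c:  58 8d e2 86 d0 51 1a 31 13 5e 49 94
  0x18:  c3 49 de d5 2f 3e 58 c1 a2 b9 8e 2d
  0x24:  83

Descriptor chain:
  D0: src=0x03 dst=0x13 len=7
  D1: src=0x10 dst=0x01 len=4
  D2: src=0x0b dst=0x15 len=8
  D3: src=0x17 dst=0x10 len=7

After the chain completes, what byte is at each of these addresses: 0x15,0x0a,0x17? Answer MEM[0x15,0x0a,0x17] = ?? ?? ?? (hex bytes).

MEM[0x15,0x0a,0x17] = 1a 67 8d

D0: mem[0x13..0x19] <- [ab ef e1 b8 f3 da d5]
D1: mem[0x01..0x04] <- [d0 51 1a ab]
D2: mem[0x15..0x1c] <- [8d 58 8d e2 86 d0 51 1a]
D3: mem[0x10..0x16] <- [8d e2 86 d0 51 1a 3e]
query mem[0x15]=0x1a, mem[0x0a]=0x67, mem[0x17]=0x8d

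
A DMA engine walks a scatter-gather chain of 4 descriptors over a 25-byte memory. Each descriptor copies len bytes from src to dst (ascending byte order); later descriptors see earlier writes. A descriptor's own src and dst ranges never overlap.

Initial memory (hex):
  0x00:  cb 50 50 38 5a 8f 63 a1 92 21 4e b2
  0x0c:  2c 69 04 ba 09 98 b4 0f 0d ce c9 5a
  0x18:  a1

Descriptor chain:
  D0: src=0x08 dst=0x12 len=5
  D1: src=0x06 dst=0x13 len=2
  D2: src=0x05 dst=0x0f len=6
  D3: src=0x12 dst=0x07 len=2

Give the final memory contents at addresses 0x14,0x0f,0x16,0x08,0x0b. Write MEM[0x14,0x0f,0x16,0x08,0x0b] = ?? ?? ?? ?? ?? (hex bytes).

#0 dst[0x12+5] := {0x92,0x21,0x4e,0xb2,0x2c}
#1 dst[0x13+2] := {0x63,0xa1}
#2 dst[0x0f+6] := {0x8f,0x63,0xa1,0x92,0x21,0x4e}
#3 dst[0x07+2] := {0x92,0x21}
query mem[0x14]=0x4e, mem[0x0f]=0x8f, mem[0x16]=0x2c, mem[0x08]=0x21, mem[0x0b]=0xb2

MEM[0x14,0x0f,0x16,0x08,0x0b] = 4e 8f 2c 21 b2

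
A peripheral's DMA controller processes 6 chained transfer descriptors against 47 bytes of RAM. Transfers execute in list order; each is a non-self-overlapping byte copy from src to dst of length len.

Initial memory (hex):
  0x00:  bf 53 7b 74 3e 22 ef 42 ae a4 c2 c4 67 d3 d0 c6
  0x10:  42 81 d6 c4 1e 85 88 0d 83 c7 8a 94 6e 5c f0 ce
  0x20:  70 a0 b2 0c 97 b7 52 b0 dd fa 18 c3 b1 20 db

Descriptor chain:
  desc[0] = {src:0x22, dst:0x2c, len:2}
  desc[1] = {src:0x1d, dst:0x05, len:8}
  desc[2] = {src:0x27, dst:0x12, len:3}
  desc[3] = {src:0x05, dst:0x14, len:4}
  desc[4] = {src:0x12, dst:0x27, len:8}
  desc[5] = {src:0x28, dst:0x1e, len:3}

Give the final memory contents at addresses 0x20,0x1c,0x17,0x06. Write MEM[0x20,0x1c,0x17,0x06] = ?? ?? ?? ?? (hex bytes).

MEM[0x20,0x1c,0x17,0x06] = f0 6e 70 f0

D0: mem[0x2c..0x2d] <- [b2 0c]
D1: mem[0x05..0x0c] <- [5c f0 ce 70 a0 b2 0c 97]
D2: mem[0x12..0x14] <- [b0 dd fa]
D3: mem[0x14..0x17] <- [5c f0 ce 70]
D4: mem[0x27..0x2e] <- [b0 dd 5c f0 ce 70 83 c7]
D5: mem[0x1e..0x20] <- [dd 5c f0]
query mem[0x20]=0xf0, mem[0x1c]=0x6e, mem[0x17]=0x70, mem[0x06]=0xf0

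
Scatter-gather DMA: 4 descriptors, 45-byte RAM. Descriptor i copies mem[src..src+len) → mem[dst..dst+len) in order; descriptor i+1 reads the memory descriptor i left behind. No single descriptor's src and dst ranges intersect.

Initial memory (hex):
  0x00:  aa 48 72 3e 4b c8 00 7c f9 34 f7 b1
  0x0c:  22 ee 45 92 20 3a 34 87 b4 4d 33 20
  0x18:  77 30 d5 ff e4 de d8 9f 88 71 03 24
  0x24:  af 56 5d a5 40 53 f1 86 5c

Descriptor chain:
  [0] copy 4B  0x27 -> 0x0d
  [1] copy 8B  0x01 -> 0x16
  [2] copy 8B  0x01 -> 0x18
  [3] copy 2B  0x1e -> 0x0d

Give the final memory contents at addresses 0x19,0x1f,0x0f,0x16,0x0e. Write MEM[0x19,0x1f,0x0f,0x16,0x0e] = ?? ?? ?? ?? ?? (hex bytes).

MEM[0x19,0x1f,0x0f,0x16,0x0e] = 72 f9 53 48 f9

  after D0: wrote 4B at 0x0d = a54053f1
  after D1: wrote 8B at 0x16 = 48723e4bc8007cf9
  after D2: wrote 8B at 0x18 = 48723e4bc8007cf9
  after D3: wrote 2B at 0x0d = 7cf9
query mem[0x19]=0x72, mem[0x1f]=0xf9, mem[0x0f]=0x53, mem[0x16]=0x48, mem[0x0e]=0xf9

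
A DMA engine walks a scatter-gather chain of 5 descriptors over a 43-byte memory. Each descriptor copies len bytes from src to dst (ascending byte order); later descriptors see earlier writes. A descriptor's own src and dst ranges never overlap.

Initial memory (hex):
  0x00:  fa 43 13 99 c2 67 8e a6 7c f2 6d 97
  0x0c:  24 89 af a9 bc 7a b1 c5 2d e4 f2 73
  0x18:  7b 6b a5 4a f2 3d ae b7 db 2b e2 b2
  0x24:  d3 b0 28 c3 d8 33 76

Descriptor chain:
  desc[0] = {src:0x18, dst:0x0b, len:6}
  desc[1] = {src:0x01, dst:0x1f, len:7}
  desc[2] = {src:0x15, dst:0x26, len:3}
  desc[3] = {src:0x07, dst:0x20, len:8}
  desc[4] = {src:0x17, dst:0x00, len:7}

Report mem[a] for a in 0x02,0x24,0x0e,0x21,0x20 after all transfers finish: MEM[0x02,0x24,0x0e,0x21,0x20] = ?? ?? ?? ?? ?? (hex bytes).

MEM[0x02,0x24,0x0e,0x21,0x20] = 6b 7b 4a 7c a6

D0: mem[0x0b..0x10] <- [7b 6b a5 4a f2 3d]
D1: mem[0x1f..0x25] <- [43 13 99 c2 67 8e a6]
D2: mem[0x26..0x28] <- [e4 f2 73]
D3: mem[0x20..0x27] <- [a6 7c f2 6d 7b 6b a5 4a]
D4: mem[0x00..0x06] <- [73 7b 6b a5 4a f2 3d]
query mem[0x02]=0x6b, mem[0x24]=0x7b, mem[0x0e]=0x4a, mem[0x21]=0x7c, mem[0x20]=0xa6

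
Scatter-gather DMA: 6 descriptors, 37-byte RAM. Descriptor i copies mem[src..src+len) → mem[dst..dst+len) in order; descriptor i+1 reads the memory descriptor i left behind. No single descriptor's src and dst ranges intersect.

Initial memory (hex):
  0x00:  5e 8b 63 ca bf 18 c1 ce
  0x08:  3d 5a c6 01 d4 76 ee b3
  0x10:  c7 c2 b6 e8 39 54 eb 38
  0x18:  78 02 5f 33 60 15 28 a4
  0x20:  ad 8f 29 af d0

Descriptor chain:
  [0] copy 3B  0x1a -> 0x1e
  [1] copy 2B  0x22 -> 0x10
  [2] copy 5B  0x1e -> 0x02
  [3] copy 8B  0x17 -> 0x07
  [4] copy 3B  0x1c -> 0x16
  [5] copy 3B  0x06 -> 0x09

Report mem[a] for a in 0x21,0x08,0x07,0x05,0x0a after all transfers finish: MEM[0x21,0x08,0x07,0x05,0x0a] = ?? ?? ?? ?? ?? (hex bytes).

[0] 0x1a->0x1e len=3 : 5f 33 60
[1] 0x22->0x10 len=2 : 29 af
[2] 0x1e->0x02 len=5 : 5f 33 60 8f 29
[3] 0x17->0x07 len=8 : 38 78 02 5f 33 60 15 5f
[4] 0x1c->0x16 len=3 : 60 15 5f
[5] 0x06->0x09 len=3 : 29 38 78
query mem[0x21]=0x8f, mem[0x08]=0x78, mem[0x07]=0x38, mem[0x05]=0x8f, mem[0x0a]=0x38

MEM[0x21,0x08,0x07,0x05,0x0a] = 8f 78 38 8f 38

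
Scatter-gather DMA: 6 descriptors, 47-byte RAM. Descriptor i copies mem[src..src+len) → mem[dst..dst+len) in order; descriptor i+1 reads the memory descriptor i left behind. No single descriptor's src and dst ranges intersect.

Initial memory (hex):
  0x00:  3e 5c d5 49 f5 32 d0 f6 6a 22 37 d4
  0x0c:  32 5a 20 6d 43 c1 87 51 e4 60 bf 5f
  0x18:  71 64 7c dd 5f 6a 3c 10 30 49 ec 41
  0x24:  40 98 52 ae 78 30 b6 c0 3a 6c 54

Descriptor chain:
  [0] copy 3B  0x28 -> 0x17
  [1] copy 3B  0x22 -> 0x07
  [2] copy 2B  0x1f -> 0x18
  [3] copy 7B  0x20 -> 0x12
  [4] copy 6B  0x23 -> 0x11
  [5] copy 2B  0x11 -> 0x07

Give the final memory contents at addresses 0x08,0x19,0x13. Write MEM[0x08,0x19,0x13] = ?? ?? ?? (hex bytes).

D0: mem[0x17..0x19] <- [78 30 b6]
D1: mem[0x07..0x09] <- [ec 41 40]
D2: mem[0x18..0x19] <- [10 30]
D3: mem[0x12..0x18] <- [30 49 ec 41 40 98 52]
D4: mem[0x11..0x16] <- [41 40 98 52 ae 78]
D5: mem[0x07..0x08] <- [41 40]
query mem[0x08]=0x40, mem[0x19]=0x30, mem[0x13]=0x98

MEM[0x08,0x19,0x13] = 40 30 98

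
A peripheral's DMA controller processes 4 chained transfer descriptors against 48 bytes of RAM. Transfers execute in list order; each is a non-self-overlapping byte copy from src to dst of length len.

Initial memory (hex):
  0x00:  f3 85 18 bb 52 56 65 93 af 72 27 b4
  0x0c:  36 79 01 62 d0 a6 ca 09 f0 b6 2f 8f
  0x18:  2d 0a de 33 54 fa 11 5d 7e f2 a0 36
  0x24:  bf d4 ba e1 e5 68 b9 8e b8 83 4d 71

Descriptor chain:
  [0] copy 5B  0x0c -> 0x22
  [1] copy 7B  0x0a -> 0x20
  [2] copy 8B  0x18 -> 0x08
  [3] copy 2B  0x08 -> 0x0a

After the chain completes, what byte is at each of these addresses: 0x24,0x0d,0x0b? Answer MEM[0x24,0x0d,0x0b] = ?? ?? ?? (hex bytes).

  after D0: wrote 5B at 0x22 = 36790162d0
  after D1: wrote 7B at 0x20 = 27b436790162d0
  after D2: wrote 8B at 0x08 = 2d0ade3354fa115d
  after D3: wrote 2B at 0x0a = 2d0a
query mem[0x24]=0x01, mem[0x0d]=0xfa, mem[0x0b]=0x0a

MEM[0x24,0x0d,0x0b] = 01 fa 0a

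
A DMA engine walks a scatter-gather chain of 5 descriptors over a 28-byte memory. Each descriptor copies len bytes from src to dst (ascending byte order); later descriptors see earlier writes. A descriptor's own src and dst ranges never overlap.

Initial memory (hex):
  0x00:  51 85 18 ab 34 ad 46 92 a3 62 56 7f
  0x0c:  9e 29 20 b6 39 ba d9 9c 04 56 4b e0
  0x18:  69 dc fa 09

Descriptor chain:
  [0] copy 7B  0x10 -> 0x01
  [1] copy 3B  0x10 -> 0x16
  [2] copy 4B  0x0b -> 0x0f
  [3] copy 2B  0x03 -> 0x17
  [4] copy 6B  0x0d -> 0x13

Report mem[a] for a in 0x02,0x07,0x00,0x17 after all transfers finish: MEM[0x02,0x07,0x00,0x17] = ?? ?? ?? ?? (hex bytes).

D0: mem[0x01..0x07] <- [39 ba d9 9c 04 56 4b]
D1: mem[0x16..0x18] <- [39 ba d9]
D2: mem[0x0f..0x12] <- [7f 9e 29 20]
D3: mem[0x17..0x18] <- [d9 9c]
D4: mem[0x13..0x18] <- [29 20 7f 9e 29 20]
query mem[0x02]=0xba, mem[0x07]=0x4b, mem[0x00]=0x51, mem[0x17]=0x29

MEM[0x02,0x07,0x00,0x17] = ba 4b 51 29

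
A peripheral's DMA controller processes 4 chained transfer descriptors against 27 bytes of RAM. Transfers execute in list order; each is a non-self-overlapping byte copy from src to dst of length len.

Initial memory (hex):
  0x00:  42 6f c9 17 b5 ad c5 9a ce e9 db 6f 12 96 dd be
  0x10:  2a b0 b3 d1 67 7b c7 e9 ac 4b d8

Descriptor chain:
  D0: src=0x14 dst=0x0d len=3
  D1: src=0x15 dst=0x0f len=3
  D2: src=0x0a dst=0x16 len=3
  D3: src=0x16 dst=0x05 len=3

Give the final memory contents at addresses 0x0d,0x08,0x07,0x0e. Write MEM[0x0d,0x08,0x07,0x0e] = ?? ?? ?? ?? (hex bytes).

D0: mem[0x0d..0x0f] <- [67 7b c7]
D1: mem[0x0f..0x11] <- [7b c7 e9]
D2: mem[0x16..0x18] <- [db 6f 12]
D3: mem[0x05..0x07] <- [db 6f 12]
query mem[0x0d]=0x67, mem[0x08]=0xce, mem[0x07]=0x12, mem[0x0e]=0x7b

MEM[0x0d,0x08,0x07,0x0e] = 67 ce 12 7b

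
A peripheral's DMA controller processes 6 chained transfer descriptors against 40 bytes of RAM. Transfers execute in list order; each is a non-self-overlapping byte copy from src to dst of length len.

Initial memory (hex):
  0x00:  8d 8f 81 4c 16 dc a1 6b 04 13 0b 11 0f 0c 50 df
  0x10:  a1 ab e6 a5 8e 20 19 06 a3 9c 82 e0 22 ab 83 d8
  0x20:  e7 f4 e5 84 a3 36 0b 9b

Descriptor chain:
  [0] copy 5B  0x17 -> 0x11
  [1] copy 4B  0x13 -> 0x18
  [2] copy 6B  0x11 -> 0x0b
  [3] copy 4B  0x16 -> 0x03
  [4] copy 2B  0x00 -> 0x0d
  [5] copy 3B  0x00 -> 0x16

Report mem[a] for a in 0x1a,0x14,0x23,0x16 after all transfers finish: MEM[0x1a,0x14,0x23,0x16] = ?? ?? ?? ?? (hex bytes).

  after D0: wrote 5B at 0x11 = 06a39c82e0
  after D1: wrote 4B at 0x18 = 9c82e019
  after D2: wrote 6B at 0x0b = 06a39c82e019
  after D3: wrote 4B at 0x03 = 19069c82
  after D4: wrote 2B at 0x0d = 8d8f
  after D5: wrote 3B at 0x16 = 8d8f81
query mem[0x1a]=0xe0, mem[0x14]=0x82, mem[0x23]=0x84, mem[0x16]=0x8d

MEM[0x1a,0x14,0x23,0x16] = e0 82 84 8d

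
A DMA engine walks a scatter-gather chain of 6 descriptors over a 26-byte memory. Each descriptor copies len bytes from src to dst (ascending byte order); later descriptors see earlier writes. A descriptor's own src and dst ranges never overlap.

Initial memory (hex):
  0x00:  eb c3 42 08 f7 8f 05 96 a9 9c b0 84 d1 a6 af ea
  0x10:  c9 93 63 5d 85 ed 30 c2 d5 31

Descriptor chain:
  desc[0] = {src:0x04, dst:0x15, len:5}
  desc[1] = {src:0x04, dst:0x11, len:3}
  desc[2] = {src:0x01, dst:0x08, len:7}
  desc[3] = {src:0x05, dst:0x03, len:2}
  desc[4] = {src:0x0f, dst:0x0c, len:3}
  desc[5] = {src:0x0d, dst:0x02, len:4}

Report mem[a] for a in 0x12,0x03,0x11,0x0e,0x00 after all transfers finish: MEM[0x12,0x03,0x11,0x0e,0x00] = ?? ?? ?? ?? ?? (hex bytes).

#0 dst[0x15+5] := {0xf7,0x8f,0x05,0x96,0xa9}
#1 dst[0x11+3] := {0xf7,0x8f,0x05}
#2 dst[0x08+7] := {0xc3,0x42,0x08,0xf7,0x8f,0x05,0x96}
#3 dst[0x03+2] := {0x8f,0x05}
#4 dst[0x0c+3] := {0xea,0xc9,0xf7}
#5 dst[0x02+4] := {0xc9,0xf7,0xea,0xc9}
query mem[0x12]=0x8f, mem[0x03]=0xf7, mem[0x11]=0xf7, mem[0x0e]=0xf7, mem[0x00]=0xeb

MEM[0x12,0x03,0x11,0x0e,0x00] = 8f f7 f7 f7 eb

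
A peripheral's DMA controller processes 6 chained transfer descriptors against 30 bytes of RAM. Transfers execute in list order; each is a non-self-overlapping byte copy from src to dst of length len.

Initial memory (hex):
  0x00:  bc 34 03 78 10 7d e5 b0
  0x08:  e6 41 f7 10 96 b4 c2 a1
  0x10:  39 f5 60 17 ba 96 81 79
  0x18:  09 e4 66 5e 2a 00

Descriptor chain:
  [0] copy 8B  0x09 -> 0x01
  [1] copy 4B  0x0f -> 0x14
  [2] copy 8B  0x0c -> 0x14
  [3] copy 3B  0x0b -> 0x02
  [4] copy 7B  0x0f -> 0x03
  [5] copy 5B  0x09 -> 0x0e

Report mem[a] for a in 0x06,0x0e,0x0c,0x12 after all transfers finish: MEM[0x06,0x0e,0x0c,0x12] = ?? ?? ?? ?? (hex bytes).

MEM[0x06,0x0e,0x0c,0x12] = 60 b4 96 b4

D0: mem[0x01..0x08] <- [41 f7 10 96 b4 c2 a1 39]
D1: mem[0x14..0x17] <- [a1 39 f5 60]
D2: mem[0x14..0x1b] <- [96 b4 c2 a1 39 f5 60 17]
D3: mem[0x02..0x04] <- [10 96 b4]
D4: mem[0x03..0x09] <- [a1 39 f5 60 17 96 b4]
D5: mem[0x0e..0x12] <- [b4 f7 10 96 b4]
query mem[0x06]=0x60, mem[0x0e]=0xb4, mem[0x0c]=0x96, mem[0x12]=0xb4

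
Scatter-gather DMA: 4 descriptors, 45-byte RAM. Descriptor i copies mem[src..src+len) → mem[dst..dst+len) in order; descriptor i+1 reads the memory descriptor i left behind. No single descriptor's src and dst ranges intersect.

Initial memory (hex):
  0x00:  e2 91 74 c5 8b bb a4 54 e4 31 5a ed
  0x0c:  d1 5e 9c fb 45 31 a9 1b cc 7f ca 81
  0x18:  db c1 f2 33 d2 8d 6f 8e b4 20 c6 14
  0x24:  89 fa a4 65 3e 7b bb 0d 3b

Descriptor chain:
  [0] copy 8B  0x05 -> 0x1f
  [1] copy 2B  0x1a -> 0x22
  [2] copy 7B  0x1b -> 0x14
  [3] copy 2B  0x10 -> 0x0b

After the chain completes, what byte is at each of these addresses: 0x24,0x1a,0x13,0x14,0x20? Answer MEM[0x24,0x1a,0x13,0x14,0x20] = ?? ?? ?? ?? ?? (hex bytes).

MEM[0x24,0x1a,0x13,0x14,0x20] = 5a 54 1b 33 a4

D0: mem[0x1f..0x26] <- [bb a4 54 e4 31 5a ed d1]
D1: mem[0x22..0x23] <- [f2 33]
D2: mem[0x14..0x1a] <- [33 d2 8d 6f bb a4 54]
D3: mem[0x0b..0x0c] <- [45 31]
query mem[0x24]=0x5a, mem[0x1a]=0x54, mem[0x13]=0x1b, mem[0x14]=0x33, mem[0x20]=0xa4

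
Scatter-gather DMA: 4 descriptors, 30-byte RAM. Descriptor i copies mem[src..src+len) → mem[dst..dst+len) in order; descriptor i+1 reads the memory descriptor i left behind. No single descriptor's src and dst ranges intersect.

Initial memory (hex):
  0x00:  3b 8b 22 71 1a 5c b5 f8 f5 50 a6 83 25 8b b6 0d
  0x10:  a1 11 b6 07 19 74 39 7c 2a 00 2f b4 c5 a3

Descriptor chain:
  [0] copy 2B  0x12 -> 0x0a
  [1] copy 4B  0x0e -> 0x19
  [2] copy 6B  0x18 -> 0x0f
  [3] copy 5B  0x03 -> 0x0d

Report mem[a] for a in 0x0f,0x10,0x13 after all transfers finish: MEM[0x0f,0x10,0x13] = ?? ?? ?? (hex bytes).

MEM[0x0f,0x10,0x13] = 5c b5 11

#0 dst[0x0a+2] := {0xb6,0x07}
#1 dst[0x19+4] := {0xb6,0x0d,0xa1,0x11}
#2 dst[0x0f+6] := {0x2a,0xb6,0x0d,0xa1,0x11,0xa3}
#3 dst[0x0d+5] := {0x71,0x1a,0x5c,0xb5,0xf8}
query mem[0x0f]=0x5c, mem[0x10]=0xb5, mem[0x13]=0x11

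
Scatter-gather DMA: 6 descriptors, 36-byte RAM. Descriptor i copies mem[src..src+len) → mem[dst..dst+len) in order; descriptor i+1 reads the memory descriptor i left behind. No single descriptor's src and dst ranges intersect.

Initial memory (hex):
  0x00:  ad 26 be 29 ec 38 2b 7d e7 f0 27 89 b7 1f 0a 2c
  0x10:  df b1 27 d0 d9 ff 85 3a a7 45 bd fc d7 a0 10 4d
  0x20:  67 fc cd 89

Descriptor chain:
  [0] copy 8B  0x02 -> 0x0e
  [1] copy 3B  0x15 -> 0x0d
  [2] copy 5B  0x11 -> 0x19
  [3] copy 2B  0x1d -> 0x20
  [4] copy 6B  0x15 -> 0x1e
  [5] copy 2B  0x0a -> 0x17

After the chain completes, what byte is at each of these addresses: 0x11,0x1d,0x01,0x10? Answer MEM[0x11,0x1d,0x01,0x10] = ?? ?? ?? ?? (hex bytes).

MEM[0x11,0x1d,0x01,0x10] = 38 f0 26 ec

D0: mem[0x0e..0x15] <- [be 29 ec 38 2b 7d e7 f0]
D1: mem[0x0d..0x0f] <- [f0 85 3a]
D2: mem[0x19..0x1d] <- [38 2b 7d e7 f0]
D3: mem[0x20..0x21] <- [f0 10]
D4: mem[0x1e..0x23] <- [f0 85 3a a7 38 2b]
D5: mem[0x17..0x18] <- [27 89]
query mem[0x11]=0x38, mem[0x1d]=0xf0, mem[0x01]=0x26, mem[0x10]=0xec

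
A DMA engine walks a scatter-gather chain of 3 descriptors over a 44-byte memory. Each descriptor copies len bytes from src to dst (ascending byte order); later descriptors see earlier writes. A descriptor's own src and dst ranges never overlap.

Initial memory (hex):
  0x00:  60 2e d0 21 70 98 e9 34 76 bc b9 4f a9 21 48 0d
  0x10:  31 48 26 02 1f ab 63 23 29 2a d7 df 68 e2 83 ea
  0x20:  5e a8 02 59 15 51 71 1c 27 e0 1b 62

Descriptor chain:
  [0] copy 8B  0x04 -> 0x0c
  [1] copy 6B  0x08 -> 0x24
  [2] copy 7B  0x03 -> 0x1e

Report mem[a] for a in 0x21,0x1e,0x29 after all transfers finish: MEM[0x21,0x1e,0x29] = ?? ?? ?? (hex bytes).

MEM[0x21,0x1e,0x29] = e9 21 98

D0: mem[0x0c..0x13] <- [70 98 e9 34 76 bc b9 4f]
D1: mem[0x24..0x29] <- [76 bc b9 4f 70 98]
D2: mem[0x1e..0x24] <- [21 70 98 e9 34 76 bc]
query mem[0x21]=0xe9, mem[0x1e]=0x21, mem[0x29]=0x98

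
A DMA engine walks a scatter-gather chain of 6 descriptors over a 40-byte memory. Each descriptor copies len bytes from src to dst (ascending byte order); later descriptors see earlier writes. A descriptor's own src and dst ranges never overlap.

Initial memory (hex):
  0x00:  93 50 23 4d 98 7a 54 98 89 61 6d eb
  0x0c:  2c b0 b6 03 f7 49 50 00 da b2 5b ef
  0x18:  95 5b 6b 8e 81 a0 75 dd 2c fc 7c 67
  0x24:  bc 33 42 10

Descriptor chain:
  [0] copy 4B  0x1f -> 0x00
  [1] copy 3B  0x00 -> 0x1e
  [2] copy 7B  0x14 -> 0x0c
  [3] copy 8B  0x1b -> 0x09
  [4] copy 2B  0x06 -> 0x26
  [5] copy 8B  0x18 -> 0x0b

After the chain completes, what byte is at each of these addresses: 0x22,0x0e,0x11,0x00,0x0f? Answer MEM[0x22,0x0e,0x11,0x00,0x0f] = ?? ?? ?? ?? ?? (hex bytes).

#0 dst[0x00+4] := {0xdd,0x2c,0xfc,0x7c}
#1 dst[0x1e+3] := {0xdd,0x2c,0xfc}
#2 dst[0x0c+7] := {0xda,0xb2,0x5b,0xef,0x95,0x5b,0x6b}
#3 dst[0x09+8] := {0x8e,0x81,0xa0,0xdd,0x2c,0xfc,0xfc,0x7c}
#4 dst[0x26+2] := {0x54,0x98}
#5 dst[0x0b+8] := {0x95,0x5b,0x6b,0x8e,0x81,0xa0,0xdd,0x2c}
query mem[0x22]=0x7c, mem[0x0e]=0x8e, mem[0x11]=0xdd, mem[0x00]=0xdd, mem[0x0f]=0x81

MEM[0x22,0x0e,0x11,0x00,0x0f] = 7c 8e dd dd 81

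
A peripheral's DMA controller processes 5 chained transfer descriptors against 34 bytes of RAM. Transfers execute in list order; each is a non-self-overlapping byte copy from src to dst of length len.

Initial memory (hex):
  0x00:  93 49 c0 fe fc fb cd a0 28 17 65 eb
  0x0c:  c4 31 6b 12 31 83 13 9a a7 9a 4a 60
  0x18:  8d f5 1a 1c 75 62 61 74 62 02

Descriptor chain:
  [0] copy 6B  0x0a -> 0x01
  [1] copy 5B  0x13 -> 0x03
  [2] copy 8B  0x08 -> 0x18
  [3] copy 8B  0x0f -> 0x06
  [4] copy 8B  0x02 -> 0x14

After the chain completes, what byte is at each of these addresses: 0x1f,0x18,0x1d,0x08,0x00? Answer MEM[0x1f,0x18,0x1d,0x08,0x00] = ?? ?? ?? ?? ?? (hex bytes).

MEM[0x1f,0x18,0x1d,0x08,0x00] = 12 12 31 83 93

#0 dst[0x01+6] := {0x65,0xeb,0xc4,0x31,0x6b,0x12}
#1 dst[0x03+5] := {0x9a,0xa7,0x9a,0x4a,0x60}
#2 dst[0x18+8] := {0x28,0x17,0x65,0xeb,0xc4,0x31,0x6b,0x12}
#3 dst[0x06+8] := {0x12,0x31,0x83,0x13,0x9a,0xa7,0x9a,0x4a}
#4 dst[0x14+8] := {0xeb,0x9a,0xa7,0x9a,0x12,0x31,0x83,0x13}
query mem[0x1f]=0x12, mem[0x18]=0x12, mem[0x1d]=0x31, mem[0x08]=0x83, mem[0x00]=0x93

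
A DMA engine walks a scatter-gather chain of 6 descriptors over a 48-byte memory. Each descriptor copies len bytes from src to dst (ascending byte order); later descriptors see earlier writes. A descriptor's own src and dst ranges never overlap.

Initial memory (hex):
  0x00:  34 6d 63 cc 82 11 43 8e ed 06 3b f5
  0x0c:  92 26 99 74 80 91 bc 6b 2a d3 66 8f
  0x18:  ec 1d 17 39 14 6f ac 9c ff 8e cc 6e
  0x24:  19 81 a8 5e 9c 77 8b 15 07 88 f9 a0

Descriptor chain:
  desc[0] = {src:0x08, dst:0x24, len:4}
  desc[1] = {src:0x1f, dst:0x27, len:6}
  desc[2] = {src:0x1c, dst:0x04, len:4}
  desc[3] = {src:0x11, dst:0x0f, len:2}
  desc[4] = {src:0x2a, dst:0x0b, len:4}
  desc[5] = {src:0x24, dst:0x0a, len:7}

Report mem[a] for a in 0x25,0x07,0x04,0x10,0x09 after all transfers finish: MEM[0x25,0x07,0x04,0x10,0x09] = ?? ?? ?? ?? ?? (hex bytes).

MEM[0x25,0x07,0x04,0x10,0x09] = 06 9c 14 cc 06

[0] 0x08->0x24 len=4 : ed 06 3b f5
[1] 0x1f->0x27 len=6 : 9c ff 8e cc 6e ed
[2] 0x1c->0x04 len=4 : 14 6f ac 9c
[3] 0x11->0x0f len=2 : 91 bc
[4] 0x2a->0x0b len=4 : cc 6e ed 88
[5] 0x24->0x0a len=7 : ed 06 3b 9c ff 8e cc
query mem[0x25]=0x06, mem[0x07]=0x9c, mem[0x04]=0x14, mem[0x10]=0xcc, mem[0x09]=0x06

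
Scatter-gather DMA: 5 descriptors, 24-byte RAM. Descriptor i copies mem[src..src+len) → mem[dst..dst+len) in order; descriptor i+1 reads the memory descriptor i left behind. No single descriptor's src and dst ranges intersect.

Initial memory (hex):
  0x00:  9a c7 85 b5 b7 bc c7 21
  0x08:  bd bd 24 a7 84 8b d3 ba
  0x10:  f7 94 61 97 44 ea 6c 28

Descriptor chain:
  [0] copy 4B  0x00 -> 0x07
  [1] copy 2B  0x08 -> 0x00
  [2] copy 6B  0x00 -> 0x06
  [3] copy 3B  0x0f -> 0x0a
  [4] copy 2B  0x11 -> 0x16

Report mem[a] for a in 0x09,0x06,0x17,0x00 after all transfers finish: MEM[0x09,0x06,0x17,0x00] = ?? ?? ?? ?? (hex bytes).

MEM[0x09,0x06,0x17,0x00] = b5 c7 61 c7

[0] 0x00->0x07 len=4 : 9a c7 85 b5
[1] 0x08->0x00 len=2 : c7 85
[2] 0x00->0x06 len=6 : c7 85 85 b5 b7 bc
[3] 0x0f->0x0a len=3 : ba f7 94
[4] 0x11->0x16 len=2 : 94 61
query mem[0x09]=0xb5, mem[0x06]=0xc7, mem[0x17]=0x61, mem[0x00]=0xc7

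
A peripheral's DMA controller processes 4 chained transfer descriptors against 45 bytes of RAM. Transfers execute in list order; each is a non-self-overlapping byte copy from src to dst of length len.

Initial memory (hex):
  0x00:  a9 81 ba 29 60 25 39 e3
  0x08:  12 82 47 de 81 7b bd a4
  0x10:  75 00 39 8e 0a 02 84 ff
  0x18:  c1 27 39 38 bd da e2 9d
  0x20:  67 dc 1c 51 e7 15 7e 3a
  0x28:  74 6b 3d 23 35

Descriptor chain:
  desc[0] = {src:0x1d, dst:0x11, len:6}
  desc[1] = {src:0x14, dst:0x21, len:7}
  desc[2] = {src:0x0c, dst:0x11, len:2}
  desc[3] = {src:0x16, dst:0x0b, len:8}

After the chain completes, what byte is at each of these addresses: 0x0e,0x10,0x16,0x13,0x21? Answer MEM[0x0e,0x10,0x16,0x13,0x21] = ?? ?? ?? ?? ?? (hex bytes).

MEM[0x0e,0x10,0x16,0x13,0x21] = 27 38 1c 9d 67

D0: mem[0x11..0x16] <- [da e2 9d 67 dc 1c]
D1: mem[0x21..0x27] <- [67 dc 1c ff c1 27 39]
D2: mem[0x11..0x12] <- [81 7b]
D3: mem[0x0b..0x12] <- [1c ff c1 27 39 38 bd da]
query mem[0x0e]=0x27, mem[0x10]=0x38, mem[0x16]=0x1c, mem[0x13]=0x9d, mem[0x21]=0x67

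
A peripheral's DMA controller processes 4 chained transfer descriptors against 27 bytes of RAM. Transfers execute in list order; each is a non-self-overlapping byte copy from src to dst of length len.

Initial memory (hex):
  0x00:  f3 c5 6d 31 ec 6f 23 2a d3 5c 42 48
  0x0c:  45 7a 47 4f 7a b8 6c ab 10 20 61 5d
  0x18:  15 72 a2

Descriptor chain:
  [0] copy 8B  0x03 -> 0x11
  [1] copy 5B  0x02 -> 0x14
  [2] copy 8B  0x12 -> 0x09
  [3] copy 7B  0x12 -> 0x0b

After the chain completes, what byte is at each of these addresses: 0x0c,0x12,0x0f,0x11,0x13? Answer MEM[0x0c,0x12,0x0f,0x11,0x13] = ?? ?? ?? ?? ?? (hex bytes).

MEM[0x0c,0x12,0x0f,0x11,0x13] = 6f ec ec 23 6f

D0: mem[0x11..0x18] <- [31 ec 6f 23 2a d3 5c 42]
D1: mem[0x14..0x18] <- [6d 31 ec 6f 23]
D2: mem[0x09..0x10] <- [ec 6f 6d 31 ec 6f 23 72]
D3: mem[0x0b..0x11] <- [ec 6f 6d 31 ec 6f 23]
query mem[0x0c]=0x6f, mem[0x12]=0xec, mem[0x0f]=0xec, mem[0x11]=0x23, mem[0x13]=0x6f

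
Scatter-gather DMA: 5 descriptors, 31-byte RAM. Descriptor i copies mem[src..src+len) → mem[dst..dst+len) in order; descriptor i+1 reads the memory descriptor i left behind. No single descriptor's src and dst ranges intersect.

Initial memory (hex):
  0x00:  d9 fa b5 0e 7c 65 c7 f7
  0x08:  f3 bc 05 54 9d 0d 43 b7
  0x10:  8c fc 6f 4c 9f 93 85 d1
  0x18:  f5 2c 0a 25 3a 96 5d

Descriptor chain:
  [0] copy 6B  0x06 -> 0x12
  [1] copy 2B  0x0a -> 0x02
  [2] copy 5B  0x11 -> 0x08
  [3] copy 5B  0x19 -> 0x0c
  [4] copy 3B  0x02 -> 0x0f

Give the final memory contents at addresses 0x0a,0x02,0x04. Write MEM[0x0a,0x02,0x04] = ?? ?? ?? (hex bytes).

[0] 0x06->0x12 len=6 : c7 f7 f3 bc 05 54
[1] 0x0a->0x02 len=2 : 05 54
[2] 0x11->0x08 len=5 : fc c7 f7 f3 bc
[3] 0x19->0x0c len=5 : 2c 0a 25 3a 96
[4] 0x02->0x0f len=3 : 05 54 7c
query mem[0x0a]=0xf7, mem[0x02]=0x05, mem[0x04]=0x7c

MEM[0x0a,0x02,0x04] = f7 05 7c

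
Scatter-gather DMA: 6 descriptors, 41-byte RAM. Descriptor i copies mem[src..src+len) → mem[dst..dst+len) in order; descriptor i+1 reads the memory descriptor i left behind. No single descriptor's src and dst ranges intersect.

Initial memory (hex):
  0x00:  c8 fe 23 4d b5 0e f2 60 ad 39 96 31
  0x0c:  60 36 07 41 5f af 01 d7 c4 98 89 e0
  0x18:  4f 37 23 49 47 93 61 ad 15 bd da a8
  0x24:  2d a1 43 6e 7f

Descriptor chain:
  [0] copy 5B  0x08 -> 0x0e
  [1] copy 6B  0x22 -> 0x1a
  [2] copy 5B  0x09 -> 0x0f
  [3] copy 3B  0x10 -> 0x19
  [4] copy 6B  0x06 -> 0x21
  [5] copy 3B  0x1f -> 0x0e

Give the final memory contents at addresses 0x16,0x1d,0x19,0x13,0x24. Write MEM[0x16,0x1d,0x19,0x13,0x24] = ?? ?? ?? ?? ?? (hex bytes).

  after D0: wrote 5B at 0x0e = ad39963160
  after D1: wrote 6B at 0x1a = daa82da1436e
  after D2: wrote 5B at 0x0f = 3996316036
  after D3: wrote 3B at 0x19 = 963160
  after D4: wrote 6B at 0x21 = f260ad399631
  after D5: wrote 3B at 0x0e = 6e15f2
query mem[0x16]=0x89, mem[0x1d]=0xa1, mem[0x19]=0x96, mem[0x13]=0x36, mem[0x24]=0x39

MEM[0x16,0x1d,0x19,0x13,0x24] = 89 a1 96 36 39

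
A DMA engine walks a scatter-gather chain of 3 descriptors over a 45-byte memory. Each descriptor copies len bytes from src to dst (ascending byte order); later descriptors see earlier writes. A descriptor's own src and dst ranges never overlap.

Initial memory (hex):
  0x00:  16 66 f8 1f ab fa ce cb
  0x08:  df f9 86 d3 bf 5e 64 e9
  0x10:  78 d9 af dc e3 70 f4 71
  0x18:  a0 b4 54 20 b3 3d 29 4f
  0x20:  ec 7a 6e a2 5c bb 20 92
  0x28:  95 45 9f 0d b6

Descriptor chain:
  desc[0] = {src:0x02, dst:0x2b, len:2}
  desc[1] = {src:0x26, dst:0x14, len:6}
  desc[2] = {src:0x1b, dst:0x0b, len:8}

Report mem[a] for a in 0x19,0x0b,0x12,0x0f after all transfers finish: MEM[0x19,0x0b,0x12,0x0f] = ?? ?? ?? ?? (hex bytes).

MEM[0x19,0x0b,0x12,0x0f] = f8 20 6e 4f

D0: mem[0x2b..0x2c] <- [f8 1f]
D1: mem[0x14..0x19] <- [20 92 95 45 9f f8]
D2: mem[0x0b..0x12] <- [20 b3 3d 29 4f ec 7a 6e]
query mem[0x19]=0xf8, mem[0x0b]=0x20, mem[0x12]=0x6e, mem[0x0f]=0x4f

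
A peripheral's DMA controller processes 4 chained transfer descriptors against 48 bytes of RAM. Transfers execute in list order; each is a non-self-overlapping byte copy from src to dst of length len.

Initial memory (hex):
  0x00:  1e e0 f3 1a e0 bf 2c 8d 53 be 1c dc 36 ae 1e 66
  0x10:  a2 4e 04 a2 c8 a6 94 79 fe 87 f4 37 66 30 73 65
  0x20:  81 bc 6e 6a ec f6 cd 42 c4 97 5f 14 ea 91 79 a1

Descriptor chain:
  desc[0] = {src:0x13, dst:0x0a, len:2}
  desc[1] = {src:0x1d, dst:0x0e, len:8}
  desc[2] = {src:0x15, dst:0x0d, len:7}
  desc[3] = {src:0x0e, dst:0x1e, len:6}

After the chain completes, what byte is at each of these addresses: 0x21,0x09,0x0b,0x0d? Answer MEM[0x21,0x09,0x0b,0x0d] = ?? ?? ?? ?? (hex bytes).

MEM[0x21,0x09,0x0b,0x0d] = 87 be c8 ec

  after D0: wrote 2B at 0x0a = a2c8
  after D1: wrote 8B at 0x0e = 30736581bc6e6aec
  after D2: wrote 7B at 0x0d = ec9479fe87f437
  after D3: wrote 6B at 0x1e = 9479fe87f437
query mem[0x21]=0x87, mem[0x09]=0xbe, mem[0x0b]=0xc8, mem[0x0d]=0xec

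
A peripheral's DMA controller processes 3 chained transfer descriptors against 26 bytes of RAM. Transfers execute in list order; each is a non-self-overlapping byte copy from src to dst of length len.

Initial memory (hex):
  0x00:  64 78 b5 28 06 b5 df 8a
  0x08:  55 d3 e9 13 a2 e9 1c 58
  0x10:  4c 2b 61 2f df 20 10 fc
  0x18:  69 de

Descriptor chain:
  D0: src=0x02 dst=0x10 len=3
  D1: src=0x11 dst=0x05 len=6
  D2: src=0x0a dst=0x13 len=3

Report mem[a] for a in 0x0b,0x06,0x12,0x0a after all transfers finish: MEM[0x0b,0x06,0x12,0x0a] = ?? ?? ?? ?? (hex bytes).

MEM[0x0b,0x06,0x12,0x0a] = 13 06 06 10

  after D0: wrote 3B at 0x10 = b52806
  after D1: wrote 6B at 0x05 = 28062fdf2010
  after D2: wrote 3B at 0x13 = 1013a2
query mem[0x0b]=0x13, mem[0x06]=0x06, mem[0x12]=0x06, mem[0x0a]=0x10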